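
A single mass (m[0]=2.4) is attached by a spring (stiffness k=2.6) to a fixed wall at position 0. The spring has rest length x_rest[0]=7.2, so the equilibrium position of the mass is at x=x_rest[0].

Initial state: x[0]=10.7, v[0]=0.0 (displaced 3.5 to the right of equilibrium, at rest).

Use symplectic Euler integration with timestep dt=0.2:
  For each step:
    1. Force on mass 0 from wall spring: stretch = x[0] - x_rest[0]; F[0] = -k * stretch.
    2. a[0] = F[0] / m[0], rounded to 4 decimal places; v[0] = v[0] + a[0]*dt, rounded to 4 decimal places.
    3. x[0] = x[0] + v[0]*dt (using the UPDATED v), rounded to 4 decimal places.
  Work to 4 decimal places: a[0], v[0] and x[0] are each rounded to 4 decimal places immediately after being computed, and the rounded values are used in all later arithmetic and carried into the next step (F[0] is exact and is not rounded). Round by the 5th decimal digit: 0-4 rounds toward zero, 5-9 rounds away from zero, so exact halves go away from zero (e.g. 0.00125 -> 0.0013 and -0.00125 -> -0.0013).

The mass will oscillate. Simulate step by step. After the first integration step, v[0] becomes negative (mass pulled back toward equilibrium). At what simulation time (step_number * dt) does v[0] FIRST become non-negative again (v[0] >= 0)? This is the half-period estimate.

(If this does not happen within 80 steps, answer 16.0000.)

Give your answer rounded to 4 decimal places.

Step 0: x=[10.7000] v=[0.0000]
Step 1: x=[10.5483] v=[-0.7583]
Step 2: x=[10.2515] v=[-1.4838]
Step 3: x=[9.8225] v=[-2.1450]
Step 4: x=[9.2799] v=[-2.7132]
Step 5: x=[8.6471] v=[-3.1638]
Step 6: x=[7.9516] v=[-3.4773]
Step 7: x=[7.2236] v=[-3.6401]
Step 8: x=[6.4946] v=[-3.6452]
Step 9: x=[5.7961] v=[-3.4924]
Step 10: x=[5.1585] v=[-3.1882]
Step 11: x=[4.6093] v=[-2.7459]
Step 12: x=[4.1724] v=[-2.1846]
Step 13: x=[3.8667] v=[-1.5286]
Step 14: x=[3.7054] v=[-0.8064]
Step 15: x=[3.6956] v=[-0.0492]
Step 16: x=[3.8376] v=[0.7101]
First v>=0 after going negative at step 16, time=3.2000

Answer: 3.2000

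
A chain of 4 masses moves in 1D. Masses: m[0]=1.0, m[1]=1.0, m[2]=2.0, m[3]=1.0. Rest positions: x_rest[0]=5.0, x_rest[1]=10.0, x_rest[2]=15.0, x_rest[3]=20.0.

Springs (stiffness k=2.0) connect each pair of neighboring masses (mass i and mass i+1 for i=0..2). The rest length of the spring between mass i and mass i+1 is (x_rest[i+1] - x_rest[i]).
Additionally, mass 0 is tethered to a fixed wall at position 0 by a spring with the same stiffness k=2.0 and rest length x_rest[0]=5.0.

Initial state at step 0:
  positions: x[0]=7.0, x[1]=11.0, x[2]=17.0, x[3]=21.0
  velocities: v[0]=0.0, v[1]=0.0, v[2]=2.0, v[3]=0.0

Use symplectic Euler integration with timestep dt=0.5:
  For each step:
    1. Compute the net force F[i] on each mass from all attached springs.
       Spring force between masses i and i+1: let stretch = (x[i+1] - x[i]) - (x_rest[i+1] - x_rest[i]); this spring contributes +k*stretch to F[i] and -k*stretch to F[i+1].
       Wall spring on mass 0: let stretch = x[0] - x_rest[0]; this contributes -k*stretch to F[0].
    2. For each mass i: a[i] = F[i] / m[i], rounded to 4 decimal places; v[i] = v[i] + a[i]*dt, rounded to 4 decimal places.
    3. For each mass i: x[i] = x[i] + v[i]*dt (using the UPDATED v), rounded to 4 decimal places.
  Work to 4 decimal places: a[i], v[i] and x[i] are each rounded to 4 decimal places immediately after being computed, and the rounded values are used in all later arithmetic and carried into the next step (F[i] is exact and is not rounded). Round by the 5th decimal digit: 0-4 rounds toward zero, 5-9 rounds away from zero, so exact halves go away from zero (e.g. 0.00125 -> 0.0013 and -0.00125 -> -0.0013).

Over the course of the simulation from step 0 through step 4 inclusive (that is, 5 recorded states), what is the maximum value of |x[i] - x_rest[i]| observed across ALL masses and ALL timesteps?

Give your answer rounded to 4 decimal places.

Step 0: x=[7.0000 11.0000 17.0000 21.0000] v=[0.0000 0.0000 2.0000 0.0000]
Step 1: x=[5.5000 12.0000 17.5000 21.5000] v=[-3.0000 2.0000 1.0000 1.0000]
Step 2: x=[4.5000 12.5000 17.6250 22.5000] v=[-2.0000 1.0000 0.2500 2.0000]
Step 3: x=[5.2500 11.5625 17.6875 23.5625] v=[1.5000 -1.8750 0.1250 2.1250]
Step 4: x=[6.5313 10.5313 17.6875 24.1875] v=[2.5625 -2.0625 0.0000 1.2500]
Max displacement = 4.1875

Answer: 4.1875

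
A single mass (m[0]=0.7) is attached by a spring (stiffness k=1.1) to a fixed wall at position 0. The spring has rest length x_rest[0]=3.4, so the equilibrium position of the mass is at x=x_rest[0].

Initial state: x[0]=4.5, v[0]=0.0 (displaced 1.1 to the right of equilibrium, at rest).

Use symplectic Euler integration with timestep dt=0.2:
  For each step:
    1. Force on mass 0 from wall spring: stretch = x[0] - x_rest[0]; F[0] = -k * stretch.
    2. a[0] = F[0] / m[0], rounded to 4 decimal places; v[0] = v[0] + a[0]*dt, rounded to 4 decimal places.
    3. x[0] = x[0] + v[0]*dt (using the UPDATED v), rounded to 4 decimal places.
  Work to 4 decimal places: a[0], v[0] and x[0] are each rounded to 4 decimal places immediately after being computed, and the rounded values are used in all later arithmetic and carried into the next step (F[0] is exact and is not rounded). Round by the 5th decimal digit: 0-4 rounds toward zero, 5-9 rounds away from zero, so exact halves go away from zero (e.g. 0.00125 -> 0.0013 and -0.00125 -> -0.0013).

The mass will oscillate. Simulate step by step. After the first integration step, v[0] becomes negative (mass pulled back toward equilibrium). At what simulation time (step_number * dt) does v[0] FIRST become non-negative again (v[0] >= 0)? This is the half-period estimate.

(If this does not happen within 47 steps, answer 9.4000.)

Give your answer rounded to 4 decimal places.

Answer: 2.6000

Derivation:
Step 0: x=[4.5000] v=[0.0000]
Step 1: x=[4.4309] v=[-0.3457]
Step 2: x=[4.2970] v=[-0.6697]
Step 3: x=[4.1067] v=[-0.9516]
Step 4: x=[3.8720] v=[-1.1737]
Step 5: x=[3.6076] v=[-1.3220]
Step 6: x=[3.3302] v=[-1.3872]
Step 7: x=[3.0571] v=[-1.3653]
Step 8: x=[2.8056] v=[-1.2575]
Step 9: x=[2.5915] v=[-1.0707]
Step 10: x=[2.4282] v=[-0.8166]
Step 11: x=[2.3260] v=[-0.5112]
Step 12: x=[2.2913] v=[-0.1737]
Step 13: x=[2.3262] v=[0.1747]
First v>=0 after going negative at step 13, time=2.6000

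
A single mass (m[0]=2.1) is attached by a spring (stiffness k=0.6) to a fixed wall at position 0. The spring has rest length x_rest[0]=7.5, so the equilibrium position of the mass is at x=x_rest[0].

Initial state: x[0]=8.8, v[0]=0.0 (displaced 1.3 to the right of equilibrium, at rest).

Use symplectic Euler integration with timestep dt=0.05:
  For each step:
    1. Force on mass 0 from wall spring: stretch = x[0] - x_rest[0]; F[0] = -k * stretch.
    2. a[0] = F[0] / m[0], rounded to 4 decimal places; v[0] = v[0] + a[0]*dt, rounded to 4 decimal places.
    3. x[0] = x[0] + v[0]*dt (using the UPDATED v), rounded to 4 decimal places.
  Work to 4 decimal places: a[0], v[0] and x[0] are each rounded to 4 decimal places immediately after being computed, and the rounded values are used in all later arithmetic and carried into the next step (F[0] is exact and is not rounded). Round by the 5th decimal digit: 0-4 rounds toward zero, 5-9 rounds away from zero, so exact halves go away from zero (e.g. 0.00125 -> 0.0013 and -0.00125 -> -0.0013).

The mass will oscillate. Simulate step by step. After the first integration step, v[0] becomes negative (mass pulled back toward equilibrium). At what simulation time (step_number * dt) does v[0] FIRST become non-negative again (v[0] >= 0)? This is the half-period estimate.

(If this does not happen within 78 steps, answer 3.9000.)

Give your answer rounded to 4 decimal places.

Step 0: x=[8.8000] v=[0.0000]
Step 1: x=[8.7991] v=[-0.0186]
Step 2: x=[8.7972] v=[-0.0372]
Step 3: x=[8.7944] v=[-0.0557]
Step 4: x=[8.7907] v=[-0.0742]
Step 5: x=[8.7861] v=[-0.0926]
Step 6: x=[8.7806] v=[-0.1110]
Step 7: x=[8.7741] v=[-0.1293]
Step 8: x=[8.7667] v=[-0.1475]
Step 9: x=[8.7584] v=[-0.1656]
Step 10: x=[8.7492] v=[-0.1836]
Step 11: x=[8.7391] v=[-0.2014]
Step 12: x=[8.7281] v=[-0.2191]
Step 13: x=[8.7163] v=[-0.2366]
Step 14: x=[8.7036] v=[-0.2540]
Step 15: x=[8.6900] v=[-0.2712]
Step 16: x=[8.6756] v=[-0.2882]
Step 17: x=[8.6604] v=[-0.3050]
Step 18: x=[8.6443] v=[-0.3216]
Step 19: x=[8.6274] v=[-0.3379]
Step 20: x=[8.6097] v=[-0.3540]
Step 21: x=[8.5912] v=[-0.3699]
Step 22: x=[8.5719] v=[-0.3855]
Step 23: x=[8.5519] v=[-0.4008]
Step 24: x=[8.5311] v=[-0.4158]
Step 25: x=[8.5096] v=[-0.4305]
Step 26: x=[8.4874] v=[-0.4449]
Step 27: x=[8.4645] v=[-0.4590]
Step 28: x=[8.4409] v=[-0.4728]
Step 29: x=[8.4166] v=[-0.4862]
Step 30: x=[8.3916] v=[-0.4993]
Step 31: x=[8.3660] v=[-0.5120]
Step 32: x=[8.3398] v=[-0.5244]
Step 33: x=[8.3130] v=[-0.5364]
Step 34: x=[8.2856] v=[-0.5480]
Step 35: x=[8.2576] v=[-0.5592]
Step 36: x=[8.2291] v=[-0.5700]
Step 37: x=[8.2001] v=[-0.5804]
Step 38: x=[8.1706] v=[-0.5904]
Step 39: x=[8.1406] v=[-0.6000]
Step 40: x=[8.1101] v=[-0.6092]
Step 41: x=[8.0792] v=[-0.6179]
Step 42: x=[8.0479] v=[-0.6262]
Step 43: x=[8.0162] v=[-0.6340]
Step 44: x=[7.9841] v=[-0.6414]
Step 45: x=[7.9517] v=[-0.6483]
Step 46: x=[7.9190] v=[-0.6548]
Step 47: x=[7.8860] v=[-0.6608]
Step 48: x=[7.8527] v=[-0.6663]
Step 49: x=[7.8191] v=[-0.6713]
Step 50: x=[7.7853] v=[-0.6759]
Step 51: x=[7.7513] v=[-0.6800]
Step 52: x=[7.7171] v=[-0.6836]
Step 53: x=[7.6828] v=[-0.6867]
Step 54: x=[7.6483] v=[-0.6893]
Step 55: x=[7.6137] v=[-0.6914]
Step 56: x=[7.5791] v=[-0.6930]
Step 57: x=[7.5444] v=[-0.6941]
Step 58: x=[7.5097] v=[-0.6947]
Step 59: x=[7.4750] v=[-0.6948]
Step 60: x=[7.4403] v=[-0.6944]
Step 61: x=[7.4056] v=[-0.6935]
Step 62: x=[7.3710] v=[-0.6922]
Step 63: x=[7.3365] v=[-0.6904]
Step 64: x=[7.3021] v=[-0.6881]
Step 65: x=[7.2678] v=[-0.6853]
Step 66: x=[7.2337] v=[-0.6820]
Step 67: x=[7.1998] v=[-0.6782]
Step 68: x=[7.1661] v=[-0.6739]
Step 69: x=[7.1326] v=[-0.6691]
Step 70: x=[7.0994] v=[-0.6639]
Step 71: x=[7.0665] v=[-0.6582]
Step 72: x=[7.0339] v=[-0.6520]
Step 73: x=[7.0016] v=[-0.6453]
Step 74: x=[6.9697] v=[-0.6382]
Step 75: x=[6.9382] v=[-0.6306]
Step 76: x=[6.9071] v=[-0.6226]
Step 77: x=[6.8764] v=[-0.6141]
Step 78: x=[6.8461] v=[-0.6052]
v[0] did not become non-negative within 78 steps; using fallback time=3.9000

Answer: 3.9000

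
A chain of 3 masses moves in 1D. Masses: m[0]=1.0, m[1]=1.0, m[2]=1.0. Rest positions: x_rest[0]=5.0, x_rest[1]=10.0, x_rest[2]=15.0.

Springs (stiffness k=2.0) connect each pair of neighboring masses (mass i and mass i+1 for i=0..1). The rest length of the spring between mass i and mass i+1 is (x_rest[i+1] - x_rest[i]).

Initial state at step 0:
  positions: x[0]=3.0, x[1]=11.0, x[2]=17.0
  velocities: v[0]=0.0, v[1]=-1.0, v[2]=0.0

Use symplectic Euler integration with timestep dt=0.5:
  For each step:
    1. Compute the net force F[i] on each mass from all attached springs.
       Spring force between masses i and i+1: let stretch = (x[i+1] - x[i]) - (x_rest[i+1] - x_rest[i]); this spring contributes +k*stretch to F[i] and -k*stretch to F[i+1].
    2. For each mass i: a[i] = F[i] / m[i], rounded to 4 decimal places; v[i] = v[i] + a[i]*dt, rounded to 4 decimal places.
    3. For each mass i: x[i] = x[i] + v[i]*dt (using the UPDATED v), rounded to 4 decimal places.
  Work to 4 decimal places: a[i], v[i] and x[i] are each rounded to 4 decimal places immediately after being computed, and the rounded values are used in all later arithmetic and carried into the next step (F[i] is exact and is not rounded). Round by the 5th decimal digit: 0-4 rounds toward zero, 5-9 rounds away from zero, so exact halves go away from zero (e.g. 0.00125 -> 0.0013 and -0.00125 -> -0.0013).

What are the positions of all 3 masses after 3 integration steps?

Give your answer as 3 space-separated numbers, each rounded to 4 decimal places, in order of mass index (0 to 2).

Answer: 6.5000 10.0000 13.0000

Derivation:
Step 0: x=[3.0000 11.0000 17.0000] v=[0.0000 -1.0000 0.0000]
Step 1: x=[4.5000 9.5000 16.5000] v=[3.0000 -3.0000 -1.0000]
Step 2: x=[6.0000 9.0000 15.0000] v=[3.0000 -1.0000 -3.0000]
Step 3: x=[6.5000 10.0000 13.0000] v=[1.0000 2.0000 -4.0000]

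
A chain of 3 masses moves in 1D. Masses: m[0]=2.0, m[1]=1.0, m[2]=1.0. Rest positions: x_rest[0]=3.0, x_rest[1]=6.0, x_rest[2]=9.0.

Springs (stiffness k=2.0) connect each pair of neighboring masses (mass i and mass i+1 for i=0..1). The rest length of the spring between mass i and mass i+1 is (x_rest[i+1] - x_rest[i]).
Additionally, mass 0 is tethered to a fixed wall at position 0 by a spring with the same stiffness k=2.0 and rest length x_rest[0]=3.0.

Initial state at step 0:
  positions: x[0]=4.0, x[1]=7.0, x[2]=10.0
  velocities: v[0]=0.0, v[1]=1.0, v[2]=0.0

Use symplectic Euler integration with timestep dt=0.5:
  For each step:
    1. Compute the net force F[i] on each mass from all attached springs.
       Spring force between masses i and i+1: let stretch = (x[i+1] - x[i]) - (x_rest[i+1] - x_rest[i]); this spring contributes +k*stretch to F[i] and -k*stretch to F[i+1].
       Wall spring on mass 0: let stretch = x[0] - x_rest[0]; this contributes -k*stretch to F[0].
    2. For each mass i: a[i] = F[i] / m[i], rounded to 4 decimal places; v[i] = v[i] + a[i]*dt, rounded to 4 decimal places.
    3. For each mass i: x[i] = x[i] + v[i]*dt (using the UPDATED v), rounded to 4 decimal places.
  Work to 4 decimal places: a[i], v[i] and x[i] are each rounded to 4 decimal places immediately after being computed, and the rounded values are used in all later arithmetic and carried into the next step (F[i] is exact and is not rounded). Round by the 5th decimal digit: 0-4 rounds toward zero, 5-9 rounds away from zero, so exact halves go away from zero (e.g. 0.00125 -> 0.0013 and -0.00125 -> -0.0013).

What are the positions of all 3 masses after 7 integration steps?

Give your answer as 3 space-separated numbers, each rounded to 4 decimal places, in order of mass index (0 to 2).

Step 0: x=[4.0000 7.0000 10.0000] v=[0.0000 1.0000 0.0000]
Step 1: x=[3.7500 7.5000 10.0000] v=[-0.5000 1.0000 0.0000]
Step 2: x=[3.5000 7.3750 10.2500] v=[-0.5000 -0.2500 0.5000]
Step 3: x=[3.3438 6.7500 10.5625] v=[-0.3125 -1.2500 0.6250]
Step 4: x=[3.2032 6.3282 10.4688] v=[-0.2813 -0.8437 -0.1875]
Step 5: x=[3.0430 6.4142 9.8048] v=[-0.3204 0.1719 -1.3281]
Step 6: x=[2.9649 6.5099 8.9455] v=[-0.1563 0.1913 -1.7187]
Step 7: x=[3.0318 6.0509 8.3684] v=[0.1338 -0.9181 -1.1543]

Answer: 3.0318 6.0509 8.3684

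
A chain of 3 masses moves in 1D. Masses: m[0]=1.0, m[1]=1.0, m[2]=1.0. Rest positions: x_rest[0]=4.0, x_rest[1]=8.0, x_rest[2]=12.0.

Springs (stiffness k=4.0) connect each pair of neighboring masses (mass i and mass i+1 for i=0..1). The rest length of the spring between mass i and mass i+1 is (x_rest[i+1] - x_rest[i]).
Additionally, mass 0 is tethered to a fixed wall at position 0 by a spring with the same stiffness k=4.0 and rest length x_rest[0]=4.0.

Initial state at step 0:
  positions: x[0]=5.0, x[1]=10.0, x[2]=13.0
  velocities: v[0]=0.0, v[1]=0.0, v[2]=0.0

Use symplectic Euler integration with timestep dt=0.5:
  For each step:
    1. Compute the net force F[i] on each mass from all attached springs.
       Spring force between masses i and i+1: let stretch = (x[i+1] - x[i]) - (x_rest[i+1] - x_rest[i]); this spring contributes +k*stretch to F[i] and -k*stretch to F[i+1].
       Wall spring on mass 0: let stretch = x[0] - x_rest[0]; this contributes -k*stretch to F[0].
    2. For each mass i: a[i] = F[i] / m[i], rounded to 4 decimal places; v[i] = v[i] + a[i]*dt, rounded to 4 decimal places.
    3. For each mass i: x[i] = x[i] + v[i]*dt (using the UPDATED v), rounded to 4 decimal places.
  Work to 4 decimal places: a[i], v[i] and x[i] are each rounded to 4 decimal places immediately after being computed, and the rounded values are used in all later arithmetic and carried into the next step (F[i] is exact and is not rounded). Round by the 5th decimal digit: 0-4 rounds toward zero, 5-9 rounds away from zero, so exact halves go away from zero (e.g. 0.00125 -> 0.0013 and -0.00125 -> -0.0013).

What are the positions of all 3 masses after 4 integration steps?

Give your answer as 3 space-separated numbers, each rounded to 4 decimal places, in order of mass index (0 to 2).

Step 0: x=[5.0000 10.0000 13.0000] v=[0.0000 0.0000 0.0000]
Step 1: x=[5.0000 8.0000 14.0000] v=[0.0000 -4.0000 2.0000]
Step 2: x=[3.0000 9.0000 13.0000] v=[-4.0000 2.0000 -2.0000]
Step 3: x=[4.0000 8.0000 12.0000] v=[2.0000 -2.0000 -2.0000]
Step 4: x=[5.0000 7.0000 11.0000] v=[2.0000 -2.0000 -2.0000]

Answer: 5.0000 7.0000 11.0000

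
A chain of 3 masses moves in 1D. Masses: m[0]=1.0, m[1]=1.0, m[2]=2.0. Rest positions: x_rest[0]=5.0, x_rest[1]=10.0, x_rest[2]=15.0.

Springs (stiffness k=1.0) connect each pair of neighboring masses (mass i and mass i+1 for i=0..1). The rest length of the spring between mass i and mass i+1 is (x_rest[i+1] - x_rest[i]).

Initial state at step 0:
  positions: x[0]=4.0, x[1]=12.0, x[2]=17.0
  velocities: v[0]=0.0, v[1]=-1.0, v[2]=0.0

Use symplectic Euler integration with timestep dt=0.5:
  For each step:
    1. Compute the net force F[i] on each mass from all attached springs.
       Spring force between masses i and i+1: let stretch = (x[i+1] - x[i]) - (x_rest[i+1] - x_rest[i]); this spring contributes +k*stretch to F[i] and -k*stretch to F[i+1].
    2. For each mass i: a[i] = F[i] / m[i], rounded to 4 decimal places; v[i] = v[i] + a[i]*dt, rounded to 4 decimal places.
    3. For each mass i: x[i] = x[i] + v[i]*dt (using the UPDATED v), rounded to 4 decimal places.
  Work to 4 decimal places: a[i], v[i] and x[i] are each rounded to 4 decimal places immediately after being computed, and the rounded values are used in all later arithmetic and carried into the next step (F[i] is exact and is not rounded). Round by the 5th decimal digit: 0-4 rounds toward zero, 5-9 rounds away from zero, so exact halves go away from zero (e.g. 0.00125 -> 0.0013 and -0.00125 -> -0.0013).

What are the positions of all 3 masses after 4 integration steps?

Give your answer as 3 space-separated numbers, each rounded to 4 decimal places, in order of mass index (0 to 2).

Step 0: x=[4.0000 12.0000 17.0000] v=[0.0000 -1.0000 0.0000]
Step 1: x=[4.7500 10.7500 17.0000] v=[1.5000 -2.5000 0.0000]
Step 2: x=[5.7500 9.5625 16.8438] v=[2.0000 -2.3750 -0.3125]
Step 3: x=[6.4532 9.2422 16.4024] v=[1.4063 -0.6406 -0.8829]
Step 4: x=[6.6036 10.0147 15.6909] v=[0.3008 1.5450 -1.4230]

Answer: 6.6036 10.0147 15.6909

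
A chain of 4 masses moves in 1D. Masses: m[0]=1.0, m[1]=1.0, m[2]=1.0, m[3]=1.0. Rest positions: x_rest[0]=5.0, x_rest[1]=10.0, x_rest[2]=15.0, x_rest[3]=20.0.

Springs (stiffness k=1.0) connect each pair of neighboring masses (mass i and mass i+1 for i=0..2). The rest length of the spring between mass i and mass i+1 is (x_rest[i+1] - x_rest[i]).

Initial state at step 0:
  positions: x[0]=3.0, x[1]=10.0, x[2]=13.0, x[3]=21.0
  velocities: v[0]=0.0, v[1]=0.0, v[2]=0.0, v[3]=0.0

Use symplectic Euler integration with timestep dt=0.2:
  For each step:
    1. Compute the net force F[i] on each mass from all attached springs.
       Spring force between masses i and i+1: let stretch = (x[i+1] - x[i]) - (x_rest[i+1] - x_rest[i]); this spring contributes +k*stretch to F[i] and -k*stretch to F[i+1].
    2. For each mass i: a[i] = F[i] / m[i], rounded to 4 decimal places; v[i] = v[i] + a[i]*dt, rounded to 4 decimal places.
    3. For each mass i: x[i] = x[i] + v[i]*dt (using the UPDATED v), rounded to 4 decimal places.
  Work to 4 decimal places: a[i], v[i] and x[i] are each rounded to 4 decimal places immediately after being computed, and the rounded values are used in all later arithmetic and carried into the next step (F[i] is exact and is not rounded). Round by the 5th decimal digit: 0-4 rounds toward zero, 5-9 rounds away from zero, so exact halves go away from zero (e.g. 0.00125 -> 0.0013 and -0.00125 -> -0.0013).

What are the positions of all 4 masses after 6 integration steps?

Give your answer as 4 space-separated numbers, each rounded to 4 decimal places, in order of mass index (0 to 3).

Step 0: x=[3.0000 10.0000 13.0000 21.0000] v=[0.0000 0.0000 0.0000 0.0000]
Step 1: x=[3.0800 9.8400 13.2000 20.8800] v=[0.4000 -0.8000 1.0000 -0.6000]
Step 2: x=[3.2304 9.5440 13.5728 20.6528] v=[0.7520 -1.4800 1.8640 -1.1360]
Step 3: x=[3.4333 9.1566 14.0676 20.3424] v=[1.0147 -1.9370 2.4742 -1.5520]
Step 4: x=[3.6652 8.7367 14.6170 19.9810] v=[1.1594 -2.0995 2.7470 -1.8070]
Step 5: x=[3.8999 8.3492 15.1457 19.6050] v=[1.1737 -1.9377 2.6437 -1.8798]
Step 6: x=[4.1126 8.0555 15.5810 19.2507] v=[1.0636 -1.4683 2.1763 -1.7717]

Answer: 4.1126 8.0555 15.5810 19.2507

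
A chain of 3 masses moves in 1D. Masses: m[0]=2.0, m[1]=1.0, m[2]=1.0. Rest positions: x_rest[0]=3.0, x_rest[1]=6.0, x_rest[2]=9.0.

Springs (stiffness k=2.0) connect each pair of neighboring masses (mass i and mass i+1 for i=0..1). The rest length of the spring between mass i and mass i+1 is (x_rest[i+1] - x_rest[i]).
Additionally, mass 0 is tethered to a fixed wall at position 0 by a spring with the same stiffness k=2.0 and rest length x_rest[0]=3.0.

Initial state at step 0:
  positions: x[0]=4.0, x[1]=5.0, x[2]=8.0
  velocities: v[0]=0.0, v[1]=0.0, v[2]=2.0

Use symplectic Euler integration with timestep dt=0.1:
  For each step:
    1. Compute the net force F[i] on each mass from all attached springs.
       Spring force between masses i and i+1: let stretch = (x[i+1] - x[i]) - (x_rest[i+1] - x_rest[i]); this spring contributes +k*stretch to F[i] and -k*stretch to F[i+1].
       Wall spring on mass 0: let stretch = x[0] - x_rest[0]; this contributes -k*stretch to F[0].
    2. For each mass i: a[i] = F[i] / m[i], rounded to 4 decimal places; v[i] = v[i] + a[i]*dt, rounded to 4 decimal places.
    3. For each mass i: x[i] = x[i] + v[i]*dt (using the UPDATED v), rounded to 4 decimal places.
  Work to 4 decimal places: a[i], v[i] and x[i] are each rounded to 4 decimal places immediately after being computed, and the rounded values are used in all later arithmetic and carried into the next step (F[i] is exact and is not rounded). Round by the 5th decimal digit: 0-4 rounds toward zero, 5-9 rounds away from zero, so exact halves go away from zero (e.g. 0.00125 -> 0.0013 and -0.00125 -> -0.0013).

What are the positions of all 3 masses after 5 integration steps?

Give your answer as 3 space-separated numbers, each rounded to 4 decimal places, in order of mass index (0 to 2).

Step 0: x=[4.0000 5.0000 8.0000] v=[0.0000 0.0000 2.0000]
Step 1: x=[3.9700 5.0400 8.2000] v=[-0.3000 0.4000 2.0000]
Step 2: x=[3.9110 5.1218 8.3968] v=[-0.5900 0.8180 1.9680]
Step 3: x=[3.8250 5.2449 8.5881] v=[-0.8600 1.2308 1.9130]
Step 4: x=[3.7150 5.4065 8.7725] v=[-1.1005 1.6155 1.8444]
Step 5: x=[3.5847 5.6015 8.9496] v=[-1.3029 1.9504 1.7712]

Answer: 3.5847 5.6015 8.9496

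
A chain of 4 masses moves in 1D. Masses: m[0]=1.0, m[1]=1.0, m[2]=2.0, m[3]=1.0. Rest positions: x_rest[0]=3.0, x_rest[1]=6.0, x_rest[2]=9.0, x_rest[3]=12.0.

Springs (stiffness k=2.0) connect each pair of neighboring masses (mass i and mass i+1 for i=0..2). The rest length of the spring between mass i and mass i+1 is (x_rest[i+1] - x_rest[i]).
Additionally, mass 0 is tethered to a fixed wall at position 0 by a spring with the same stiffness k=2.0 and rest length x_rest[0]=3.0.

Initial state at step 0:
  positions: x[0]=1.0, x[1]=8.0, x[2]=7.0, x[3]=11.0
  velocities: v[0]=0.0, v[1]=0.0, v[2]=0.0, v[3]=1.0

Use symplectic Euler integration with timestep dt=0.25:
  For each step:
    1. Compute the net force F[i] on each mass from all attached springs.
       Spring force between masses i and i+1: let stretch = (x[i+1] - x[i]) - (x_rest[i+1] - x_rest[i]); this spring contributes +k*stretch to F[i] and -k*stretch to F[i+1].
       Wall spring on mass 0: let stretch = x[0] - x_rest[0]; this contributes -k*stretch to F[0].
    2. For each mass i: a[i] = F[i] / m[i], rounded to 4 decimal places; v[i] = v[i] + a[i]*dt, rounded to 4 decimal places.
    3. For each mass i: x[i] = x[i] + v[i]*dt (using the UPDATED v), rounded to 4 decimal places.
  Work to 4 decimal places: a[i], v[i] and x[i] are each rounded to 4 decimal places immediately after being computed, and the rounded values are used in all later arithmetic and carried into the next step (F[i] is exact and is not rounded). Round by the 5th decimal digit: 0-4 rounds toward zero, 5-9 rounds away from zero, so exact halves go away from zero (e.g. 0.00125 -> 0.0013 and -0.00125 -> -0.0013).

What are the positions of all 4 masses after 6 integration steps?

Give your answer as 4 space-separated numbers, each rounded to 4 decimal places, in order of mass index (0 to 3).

Answer: 3.4215 3.7746 9.0709 11.4888

Derivation:
Step 0: x=[1.0000 8.0000 7.0000 11.0000] v=[0.0000 0.0000 0.0000 1.0000]
Step 1: x=[1.7500 7.0000 7.3125 11.1250] v=[3.0000 -4.0000 1.2500 0.5000]
Step 2: x=[2.9375 5.3828 7.8438 11.1485] v=[4.7500 -6.4688 2.1250 0.0938]
Step 3: x=[4.0635 3.7676 8.4278 11.1339] v=[4.5039 -6.4610 2.3359 -0.0586]
Step 4: x=[4.6446 2.7719 8.8897 11.1560] v=[2.3242 -3.9830 1.8474 0.0884]
Step 5: x=[4.4110 2.7750 9.1108 11.2698] v=[-0.9345 0.0123 0.8845 0.4553]
Step 6: x=[3.4215 3.7746 9.0709 11.4888] v=[-3.9580 3.9982 -0.1597 0.8758]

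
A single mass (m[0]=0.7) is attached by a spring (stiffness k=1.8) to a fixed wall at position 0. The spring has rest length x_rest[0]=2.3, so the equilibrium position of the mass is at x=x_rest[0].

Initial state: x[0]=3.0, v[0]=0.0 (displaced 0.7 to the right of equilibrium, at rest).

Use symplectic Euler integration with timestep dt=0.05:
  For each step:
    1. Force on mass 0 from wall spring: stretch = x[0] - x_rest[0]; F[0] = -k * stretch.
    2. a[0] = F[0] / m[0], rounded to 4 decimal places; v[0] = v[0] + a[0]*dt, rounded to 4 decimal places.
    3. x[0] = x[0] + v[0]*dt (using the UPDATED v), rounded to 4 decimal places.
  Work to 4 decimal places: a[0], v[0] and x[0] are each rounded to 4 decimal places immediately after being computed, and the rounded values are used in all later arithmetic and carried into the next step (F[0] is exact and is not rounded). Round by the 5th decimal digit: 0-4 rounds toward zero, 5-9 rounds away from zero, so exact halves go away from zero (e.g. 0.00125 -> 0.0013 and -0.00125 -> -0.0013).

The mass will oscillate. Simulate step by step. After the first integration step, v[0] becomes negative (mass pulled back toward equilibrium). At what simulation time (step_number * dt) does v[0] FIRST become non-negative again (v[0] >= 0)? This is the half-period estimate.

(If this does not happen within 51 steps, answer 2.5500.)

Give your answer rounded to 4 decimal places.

Answer: 2.0000

Derivation:
Step 0: x=[3.0000] v=[0.0000]
Step 1: x=[2.9955] v=[-0.0900]
Step 2: x=[2.9865] v=[-0.1794]
Step 3: x=[2.9731] v=[-0.2677]
Step 4: x=[2.9554] v=[-0.3542]
Step 5: x=[2.9335] v=[-0.4385]
Step 6: x=[2.9075] v=[-0.5200]
Step 7: x=[2.8776] v=[-0.5981]
Step 8: x=[2.8440] v=[-0.6724]
Step 9: x=[2.8069] v=[-0.7423]
Step 10: x=[2.7665] v=[-0.8075]
Step 11: x=[2.7231] v=[-0.8675]
Step 12: x=[2.6770] v=[-0.9219]
Step 13: x=[2.6285] v=[-0.9704]
Step 14: x=[2.5779] v=[-1.0126]
Step 15: x=[2.5255] v=[-1.0483]
Step 16: x=[2.4716] v=[-1.0773]
Step 17: x=[2.4166] v=[-1.0994]
Step 18: x=[2.3609] v=[-1.1144]
Step 19: x=[2.3048] v=[-1.1222]
Step 20: x=[2.2487] v=[-1.1228]
Step 21: x=[2.1929] v=[-1.1162]
Step 22: x=[2.1378] v=[-1.1024]
Step 23: x=[2.0837] v=[-1.0815]
Step 24: x=[2.0310] v=[-1.0537]
Step 25: x=[1.9800] v=[-1.0191]
Step 26: x=[1.9311] v=[-0.9780]
Step 27: x=[1.8846] v=[-0.9306]
Step 28: x=[1.8407] v=[-0.8772]
Step 29: x=[1.7998] v=[-0.8181]
Step 30: x=[1.7621] v=[-0.7538]
Step 31: x=[1.7279] v=[-0.6846]
Step 32: x=[1.6974] v=[-0.6110]
Step 33: x=[1.6707] v=[-0.5335]
Step 34: x=[1.6481] v=[-0.4526]
Step 35: x=[1.6297] v=[-0.3688]
Step 36: x=[1.6156] v=[-0.2826]
Step 37: x=[1.6059] v=[-0.1946]
Step 38: x=[1.6006] v=[-0.1054]
Step 39: x=[1.5998] v=[-0.0155]
Step 40: x=[1.6035] v=[0.0745]
First v>=0 after going negative at step 40, time=2.0000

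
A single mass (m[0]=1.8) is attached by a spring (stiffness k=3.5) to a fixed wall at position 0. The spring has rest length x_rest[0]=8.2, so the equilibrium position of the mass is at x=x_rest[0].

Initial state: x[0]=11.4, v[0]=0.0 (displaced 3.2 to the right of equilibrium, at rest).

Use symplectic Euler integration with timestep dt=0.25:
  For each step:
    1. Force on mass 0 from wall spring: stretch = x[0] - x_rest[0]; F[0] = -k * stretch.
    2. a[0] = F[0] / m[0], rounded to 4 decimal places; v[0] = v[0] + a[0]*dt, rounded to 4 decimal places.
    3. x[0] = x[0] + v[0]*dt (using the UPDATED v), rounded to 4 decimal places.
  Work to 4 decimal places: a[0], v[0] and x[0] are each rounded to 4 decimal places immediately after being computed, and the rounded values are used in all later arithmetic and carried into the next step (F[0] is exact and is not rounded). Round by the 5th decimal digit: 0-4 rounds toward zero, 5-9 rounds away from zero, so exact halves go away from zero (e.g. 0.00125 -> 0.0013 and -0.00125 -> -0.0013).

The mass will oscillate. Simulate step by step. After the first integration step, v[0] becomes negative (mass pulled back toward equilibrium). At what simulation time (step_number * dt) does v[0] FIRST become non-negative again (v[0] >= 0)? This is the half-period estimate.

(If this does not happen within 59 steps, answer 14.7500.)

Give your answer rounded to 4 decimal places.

Answer: 2.2500

Derivation:
Step 0: x=[11.4000] v=[0.0000]
Step 1: x=[11.0111] v=[-1.5556]
Step 2: x=[10.2806] v=[-2.9221]
Step 3: x=[9.2972] v=[-3.9335]
Step 4: x=[8.1805] v=[-4.4669]
Step 5: x=[7.0662] v=[-4.4574]
Step 6: x=[6.0896] v=[-3.9063]
Step 7: x=[5.3695] v=[-2.8804]
Step 8: x=[4.9934] v=[-1.5045]
Step 9: x=[5.0070] v=[0.0543]
First v>=0 after going negative at step 9, time=2.2500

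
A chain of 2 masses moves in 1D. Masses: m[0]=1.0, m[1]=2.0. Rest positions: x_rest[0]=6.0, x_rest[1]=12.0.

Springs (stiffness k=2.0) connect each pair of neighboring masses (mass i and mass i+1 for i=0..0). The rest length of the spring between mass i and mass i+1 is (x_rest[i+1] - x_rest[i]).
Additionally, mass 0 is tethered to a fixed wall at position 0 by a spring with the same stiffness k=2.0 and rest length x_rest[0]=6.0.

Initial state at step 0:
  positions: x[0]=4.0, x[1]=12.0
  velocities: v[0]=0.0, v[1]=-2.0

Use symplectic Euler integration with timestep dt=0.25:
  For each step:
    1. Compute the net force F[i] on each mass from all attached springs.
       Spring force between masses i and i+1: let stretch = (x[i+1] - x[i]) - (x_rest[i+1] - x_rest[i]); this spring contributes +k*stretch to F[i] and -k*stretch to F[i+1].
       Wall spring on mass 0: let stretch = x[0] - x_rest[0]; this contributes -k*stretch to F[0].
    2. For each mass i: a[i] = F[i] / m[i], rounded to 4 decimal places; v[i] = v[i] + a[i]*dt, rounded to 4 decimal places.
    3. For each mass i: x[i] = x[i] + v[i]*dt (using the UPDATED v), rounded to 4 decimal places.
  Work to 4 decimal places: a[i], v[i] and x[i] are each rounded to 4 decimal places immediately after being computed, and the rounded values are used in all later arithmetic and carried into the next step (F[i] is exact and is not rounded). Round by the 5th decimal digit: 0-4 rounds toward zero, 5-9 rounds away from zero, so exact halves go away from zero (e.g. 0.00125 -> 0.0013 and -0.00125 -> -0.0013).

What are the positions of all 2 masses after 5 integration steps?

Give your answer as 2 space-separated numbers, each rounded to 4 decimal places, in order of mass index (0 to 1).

Answer: 6.7166 9.2198

Derivation:
Step 0: x=[4.0000 12.0000] v=[0.0000 -2.0000]
Step 1: x=[4.5000 11.3750] v=[2.0000 -2.5000]
Step 2: x=[5.2969 10.6953] v=[3.1875 -2.7188]
Step 3: x=[6.1065 10.0532] v=[3.2383 -2.5684]
Step 4: x=[6.6461 9.5394] v=[2.1584 -2.0551]
Step 5: x=[6.7166 9.2198] v=[0.2820 -1.2784]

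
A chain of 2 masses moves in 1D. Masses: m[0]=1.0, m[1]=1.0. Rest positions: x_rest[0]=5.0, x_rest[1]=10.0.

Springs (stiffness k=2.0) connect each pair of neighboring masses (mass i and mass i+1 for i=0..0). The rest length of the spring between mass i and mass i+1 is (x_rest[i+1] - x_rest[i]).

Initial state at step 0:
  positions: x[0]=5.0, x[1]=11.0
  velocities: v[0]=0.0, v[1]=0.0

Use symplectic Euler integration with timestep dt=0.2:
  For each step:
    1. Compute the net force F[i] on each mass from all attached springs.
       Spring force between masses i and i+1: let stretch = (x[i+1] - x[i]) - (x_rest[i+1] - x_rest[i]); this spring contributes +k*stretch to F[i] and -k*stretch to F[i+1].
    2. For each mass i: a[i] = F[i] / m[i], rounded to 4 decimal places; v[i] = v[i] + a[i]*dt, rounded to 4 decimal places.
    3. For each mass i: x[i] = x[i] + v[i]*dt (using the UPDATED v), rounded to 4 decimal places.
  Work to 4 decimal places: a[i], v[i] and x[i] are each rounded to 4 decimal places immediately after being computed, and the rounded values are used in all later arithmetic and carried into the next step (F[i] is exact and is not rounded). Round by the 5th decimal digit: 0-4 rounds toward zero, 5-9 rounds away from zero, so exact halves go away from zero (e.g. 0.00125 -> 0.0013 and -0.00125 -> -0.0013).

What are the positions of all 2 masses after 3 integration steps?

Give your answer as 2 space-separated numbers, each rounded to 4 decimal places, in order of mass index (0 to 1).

Answer: 5.4180 10.5820

Derivation:
Step 0: x=[5.0000 11.0000] v=[0.0000 0.0000]
Step 1: x=[5.0800 10.9200] v=[0.4000 -0.4000]
Step 2: x=[5.2272 10.7728] v=[0.7360 -0.7360]
Step 3: x=[5.4180 10.5820] v=[0.9542 -0.9542]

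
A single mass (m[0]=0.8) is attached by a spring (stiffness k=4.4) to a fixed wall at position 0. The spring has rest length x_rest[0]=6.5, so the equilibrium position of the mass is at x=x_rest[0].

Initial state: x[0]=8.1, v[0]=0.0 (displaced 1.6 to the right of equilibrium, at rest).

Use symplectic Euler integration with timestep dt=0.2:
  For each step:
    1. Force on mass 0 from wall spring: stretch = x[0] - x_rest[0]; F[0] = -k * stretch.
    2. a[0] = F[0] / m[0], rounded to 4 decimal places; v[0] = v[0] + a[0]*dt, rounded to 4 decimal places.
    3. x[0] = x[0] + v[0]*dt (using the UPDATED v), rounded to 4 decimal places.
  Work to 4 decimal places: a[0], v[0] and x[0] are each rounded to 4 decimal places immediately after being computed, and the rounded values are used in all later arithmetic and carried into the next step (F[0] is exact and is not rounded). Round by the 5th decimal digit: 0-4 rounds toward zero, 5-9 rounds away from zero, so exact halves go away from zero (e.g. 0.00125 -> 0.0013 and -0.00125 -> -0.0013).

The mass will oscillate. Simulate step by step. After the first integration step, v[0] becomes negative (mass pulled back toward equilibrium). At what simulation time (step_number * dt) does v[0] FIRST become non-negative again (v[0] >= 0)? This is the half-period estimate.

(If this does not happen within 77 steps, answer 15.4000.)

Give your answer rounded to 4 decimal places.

Answer: 1.4000

Derivation:
Step 0: x=[8.1000] v=[0.0000]
Step 1: x=[7.7480] v=[-1.7600]
Step 2: x=[7.1214] v=[-3.1328]
Step 3: x=[6.3581] v=[-3.8163]
Step 4: x=[5.6261] v=[-3.6602]
Step 5: x=[5.0863] v=[-2.6989]
Step 6: x=[4.8575] v=[-1.1438]
Step 7: x=[4.9901] v=[0.6630]
First v>=0 after going negative at step 7, time=1.4000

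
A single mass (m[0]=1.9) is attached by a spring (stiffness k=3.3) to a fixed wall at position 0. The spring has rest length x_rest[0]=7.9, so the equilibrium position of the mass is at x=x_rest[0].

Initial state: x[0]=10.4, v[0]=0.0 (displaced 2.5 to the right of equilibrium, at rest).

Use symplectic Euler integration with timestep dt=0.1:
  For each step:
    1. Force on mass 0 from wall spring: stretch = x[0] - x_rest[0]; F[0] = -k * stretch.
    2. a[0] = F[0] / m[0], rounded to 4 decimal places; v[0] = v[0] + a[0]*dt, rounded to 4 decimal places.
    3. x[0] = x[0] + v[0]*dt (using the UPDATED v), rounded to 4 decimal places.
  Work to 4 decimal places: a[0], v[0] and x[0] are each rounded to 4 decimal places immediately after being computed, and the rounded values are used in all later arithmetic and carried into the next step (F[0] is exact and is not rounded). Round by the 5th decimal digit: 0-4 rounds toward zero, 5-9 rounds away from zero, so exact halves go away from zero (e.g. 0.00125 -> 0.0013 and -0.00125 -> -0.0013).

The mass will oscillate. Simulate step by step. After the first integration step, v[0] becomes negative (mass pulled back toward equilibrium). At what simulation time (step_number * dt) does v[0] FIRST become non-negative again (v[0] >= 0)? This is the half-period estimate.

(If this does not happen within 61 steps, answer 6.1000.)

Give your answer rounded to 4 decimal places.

Step 0: x=[10.4000] v=[0.0000]
Step 1: x=[10.3566] v=[-0.4342]
Step 2: x=[10.2705] v=[-0.8609]
Step 3: x=[10.1432] v=[-1.2726]
Step 4: x=[9.9770] v=[-1.6622]
Step 5: x=[9.7747] v=[-2.0229]
Step 6: x=[9.5399] v=[-2.3485]
Step 7: x=[9.2766] v=[-2.6333]
Step 8: x=[8.9894] v=[-2.8724]
Step 9: x=[8.6832] v=[-3.0616]
Step 10: x=[8.3634] v=[-3.1976]
Step 11: x=[8.0356] v=[-3.2781]
Step 12: x=[7.7054] v=[-3.3017]
Step 13: x=[7.3786] v=[-3.2679]
Step 14: x=[7.0609] v=[-3.1773]
Step 15: x=[6.7577] v=[-3.0316]
Step 16: x=[6.4744] v=[-2.8332]
Step 17: x=[6.2158] v=[-2.5856]
Step 18: x=[5.9865] v=[-2.2931]
Step 19: x=[5.7904] v=[-1.9608]
Step 20: x=[5.6310] v=[-1.5944]
Step 21: x=[5.5110] v=[-1.2003]
Step 22: x=[5.4325] v=[-0.7854]
Step 23: x=[5.3968] v=[-0.3568]
Step 24: x=[5.4046] v=[0.0780]
First v>=0 after going negative at step 24, time=2.4000

Answer: 2.4000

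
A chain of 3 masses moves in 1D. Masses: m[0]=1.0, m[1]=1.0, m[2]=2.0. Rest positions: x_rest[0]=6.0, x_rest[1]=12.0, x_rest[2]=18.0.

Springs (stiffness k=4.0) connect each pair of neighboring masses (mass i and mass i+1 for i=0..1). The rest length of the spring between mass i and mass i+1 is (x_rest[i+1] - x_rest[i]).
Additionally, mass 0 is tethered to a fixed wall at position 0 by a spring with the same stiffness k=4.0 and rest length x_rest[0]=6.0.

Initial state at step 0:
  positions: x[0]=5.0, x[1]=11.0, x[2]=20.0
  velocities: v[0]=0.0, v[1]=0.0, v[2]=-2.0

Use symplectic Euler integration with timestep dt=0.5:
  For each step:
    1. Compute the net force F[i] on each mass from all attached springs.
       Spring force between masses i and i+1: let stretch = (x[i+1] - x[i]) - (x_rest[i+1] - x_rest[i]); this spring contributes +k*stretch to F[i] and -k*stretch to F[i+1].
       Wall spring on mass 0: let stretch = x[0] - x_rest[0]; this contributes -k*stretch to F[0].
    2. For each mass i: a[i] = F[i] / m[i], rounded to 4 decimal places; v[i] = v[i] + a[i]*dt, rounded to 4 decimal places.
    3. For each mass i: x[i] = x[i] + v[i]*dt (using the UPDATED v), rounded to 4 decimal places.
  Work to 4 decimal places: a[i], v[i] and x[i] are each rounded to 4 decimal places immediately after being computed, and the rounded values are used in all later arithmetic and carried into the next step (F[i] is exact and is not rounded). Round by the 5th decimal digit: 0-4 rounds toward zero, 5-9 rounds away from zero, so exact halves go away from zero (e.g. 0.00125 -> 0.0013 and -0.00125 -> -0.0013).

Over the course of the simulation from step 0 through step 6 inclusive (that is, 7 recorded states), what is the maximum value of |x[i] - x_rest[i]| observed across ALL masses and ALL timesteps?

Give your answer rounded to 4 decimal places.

Answer: 4.4375

Derivation:
Step 0: x=[5.0000 11.0000 20.0000] v=[0.0000 0.0000 -2.0000]
Step 1: x=[6.0000 14.0000 17.5000] v=[2.0000 6.0000 -5.0000]
Step 2: x=[9.0000 12.5000 16.2500] v=[6.0000 -3.0000 -2.5000]
Step 3: x=[6.5000 11.2500 16.1250] v=[-5.0000 -2.5000 -0.2500]
Step 4: x=[2.2500 10.1250 16.5625] v=[-8.5000 -2.2500 0.8750]
Step 5: x=[3.6250 7.5625 16.7813] v=[2.7500 -5.1250 0.4375]
Step 6: x=[5.3125 10.2813 15.3907] v=[3.3750 5.4376 -2.7813]
Max displacement = 4.4375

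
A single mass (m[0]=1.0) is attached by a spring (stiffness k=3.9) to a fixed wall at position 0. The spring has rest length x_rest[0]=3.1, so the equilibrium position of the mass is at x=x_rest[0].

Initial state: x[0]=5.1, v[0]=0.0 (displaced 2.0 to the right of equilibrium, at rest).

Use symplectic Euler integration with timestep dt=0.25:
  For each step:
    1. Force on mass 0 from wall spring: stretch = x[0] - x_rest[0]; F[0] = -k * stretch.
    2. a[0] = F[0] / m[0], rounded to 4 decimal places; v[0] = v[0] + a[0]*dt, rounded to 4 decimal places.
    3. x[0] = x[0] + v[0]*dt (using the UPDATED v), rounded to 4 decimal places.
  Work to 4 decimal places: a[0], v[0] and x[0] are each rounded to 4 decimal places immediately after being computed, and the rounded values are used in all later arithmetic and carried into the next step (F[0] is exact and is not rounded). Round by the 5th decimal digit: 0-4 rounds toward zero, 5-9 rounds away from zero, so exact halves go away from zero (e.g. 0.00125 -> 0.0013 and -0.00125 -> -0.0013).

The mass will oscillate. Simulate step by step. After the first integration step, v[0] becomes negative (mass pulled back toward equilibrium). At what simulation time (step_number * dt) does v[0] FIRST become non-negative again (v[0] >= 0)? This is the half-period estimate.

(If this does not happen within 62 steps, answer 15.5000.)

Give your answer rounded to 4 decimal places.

Answer: 1.7500

Derivation:
Step 0: x=[5.1000] v=[0.0000]
Step 1: x=[4.6125] v=[-1.9500]
Step 2: x=[3.7563] v=[-3.4247]
Step 3: x=[2.7402] v=[-4.0646]
Step 4: x=[1.8118] v=[-3.7138]
Step 5: x=[1.1974] v=[-2.4578]
Step 6: x=[1.0467] v=[-0.6028]
Step 7: x=[1.3965] v=[1.3992]
First v>=0 after going negative at step 7, time=1.7500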